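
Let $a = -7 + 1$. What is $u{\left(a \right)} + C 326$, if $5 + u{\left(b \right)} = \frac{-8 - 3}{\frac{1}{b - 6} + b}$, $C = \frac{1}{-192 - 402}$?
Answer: $- \frac{81100}{21681} \approx -3.7406$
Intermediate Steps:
$a = -6$
$C = - \frac{1}{594}$ ($C = \frac{1}{-594} = - \frac{1}{594} \approx -0.0016835$)
$u{\left(b \right)} = -5 - \frac{11}{b + \frac{1}{-6 + b}}$ ($u{\left(b \right)} = -5 + \frac{-8 - 3}{\frac{1}{b - 6} + b} = -5 - \frac{11}{\frac{1}{-6 + b} + b} = -5 - \frac{11}{b + \frac{1}{-6 + b}}$)
$u{\left(a \right)} + C 326 = \frac{61 - 5 \left(-6\right)^{2} + 19 \left(-6\right)}{1 + \left(-6\right)^{2} - -36} - \frac{163}{297} = \frac{61 - 180 - 114}{1 + 36 + 36} - \frac{163}{297} = \frac{61 - 180 - 114}{73} - \frac{163}{297} = \frac{1}{73} \left(-233\right) - \frac{163}{297} = - \frac{233}{73} - \frac{163}{297} = - \frac{81100}{21681}$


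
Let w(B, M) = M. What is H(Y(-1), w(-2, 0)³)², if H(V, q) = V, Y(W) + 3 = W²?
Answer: 4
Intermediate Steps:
Y(W) = -3 + W²
H(Y(-1), w(-2, 0)³)² = (-3 + (-1)²)² = (-3 + 1)² = (-2)² = 4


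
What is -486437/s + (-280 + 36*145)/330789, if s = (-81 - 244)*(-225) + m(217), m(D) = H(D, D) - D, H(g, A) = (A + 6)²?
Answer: -17811353557/4507441177 ≈ -3.9515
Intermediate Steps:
H(g, A) = (6 + A)²
m(D) = (6 + D)² - D
s = 122637 (s = (-81 - 244)*(-225) + ((6 + 217)² - 1*217) = -325*(-225) + (223² - 217) = 73125 + (49729 - 217) = 73125 + 49512 = 122637)
-486437/s + (-280 + 36*145)/330789 = -486437/122637 + (-280 + 36*145)/330789 = -486437*1/122637 + (-280 + 5220)*(1/330789) = -486437/122637 + 4940*(1/330789) = -486437/122637 + 4940/330789 = -17811353557/4507441177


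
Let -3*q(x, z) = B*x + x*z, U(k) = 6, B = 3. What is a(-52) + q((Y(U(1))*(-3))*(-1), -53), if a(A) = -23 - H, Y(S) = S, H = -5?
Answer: 282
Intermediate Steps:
a(A) = -18 (a(A) = -23 - 1*(-5) = -23 + 5 = -18)
q(x, z) = -x - x*z/3 (q(x, z) = -(3*x + x*z)/3 = -x - x*z/3)
a(-52) + q((Y(U(1))*(-3))*(-1), -53) = -18 - (6*(-3))*(-1)*(3 - 53)/3 = -18 - ⅓*(-18*(-1))*(-50) = -18 - ⅓*18*(-50) = -18 + 300 = 282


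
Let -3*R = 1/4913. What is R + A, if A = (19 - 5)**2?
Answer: 2888843/14739 ≈ 196.00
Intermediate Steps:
A = 196 (A = 14**2 = 196)
R = -1/14739 (R = -1/3/4913 = -1/3*1/4913 = -1/14739 ≈ -6.7847e-5)
R + A = -1/14739 + 196 = 2888843/14739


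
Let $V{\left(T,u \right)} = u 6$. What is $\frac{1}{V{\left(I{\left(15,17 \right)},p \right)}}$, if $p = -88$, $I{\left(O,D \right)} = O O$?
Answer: $- \frac{1}{528} \approx -0.0018939$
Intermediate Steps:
$I{\left(O,D \right)} = O^{2}$
$V{\left(T,u \right)} = 6 u$
$\frac{1}{V{\left(I{\left(15,17 \right)},p \right)}} = \frac{1}{6 \left(-88\right)} = \frac{1}{-528} = - \frac{1}{528}$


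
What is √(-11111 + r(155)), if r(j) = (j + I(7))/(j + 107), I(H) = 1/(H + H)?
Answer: I*√37370479909/1834 ≈ 105.41*I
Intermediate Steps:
I(H) = 1/(2*H)
r(j) = (1/14 + j)/(107 + j) (r(j) = (j + (½)/7)/(j + 107) = (j + (½)*(⅐))/(107 + j) = (j + 1/14)/(107 + j) = (1/14 + j)/(107 + j))
√(-11111 + r(155)) = √(-11111 + (1/14 + 155)/(107 + 155)) = √(-11111 + (2171/14)/262) = √(-11111 + (1/262)*(2171/14)) = √(-11111 + 2171/3668) = √(-40752977/3668) = I*√37370479909/1834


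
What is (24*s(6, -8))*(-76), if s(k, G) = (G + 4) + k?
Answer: -3648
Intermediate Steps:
s(k, G) = 4 + G + k (s(k, G) = (4 + G) + k = 4 + G + k)
(24*s(6, -8))*(-76) = (24*(4 - 8 + 6))*(-76) = (24*2)*(-76) = 48*(-76) = -3648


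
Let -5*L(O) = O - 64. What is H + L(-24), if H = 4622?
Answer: 23198/5 ≈ 4639.6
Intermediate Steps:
L(O) = 64/5 - O/5 (L(O) = -(O - 64)/5 = -(-64 + O)/5 = 64/5 - O/5)
H + L(-24) = 4622 + (64/5 - 1/5*(-24)) = 4622 + (64/5 + 24/5) = 4622 + 88/5 = 23198/5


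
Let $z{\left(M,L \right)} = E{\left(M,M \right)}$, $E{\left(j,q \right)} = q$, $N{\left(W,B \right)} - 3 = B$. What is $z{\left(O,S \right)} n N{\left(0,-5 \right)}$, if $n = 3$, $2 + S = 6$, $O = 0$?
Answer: $0$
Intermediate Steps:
$N{\left(W,B \right)} = 3 + B$
$S = 4$ ($S = -2 + 6 = 4$)
$z{\left(M,L \right)} = M$
$z{\left(O,S \right)} n N{\left(0,-5 \right)} = 0 \cdot 3 \left(3 - 5\right) = 0 \left(-2\right) = 0$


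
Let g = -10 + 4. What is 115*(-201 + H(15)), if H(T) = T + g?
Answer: -22080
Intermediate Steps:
g = -6
H(T) = -6 + T (H(T) = T - 6 = -6 + T)
115*(-201 + H(15)) = 115*(-201 + (-6 + 15)) = 115*(-201 + 9) = 115*(-192) = -22080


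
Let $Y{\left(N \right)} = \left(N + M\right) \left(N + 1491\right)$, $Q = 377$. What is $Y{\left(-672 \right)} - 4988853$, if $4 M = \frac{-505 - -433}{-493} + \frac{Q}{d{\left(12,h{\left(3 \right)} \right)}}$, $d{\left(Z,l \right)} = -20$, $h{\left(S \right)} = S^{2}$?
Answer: $- \frac{218617917039}{39440} \approx -5.543 \cdot 10^{6}$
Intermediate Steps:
$M = - \frac{184421}{39440}$ ($M = \frac{\frac{-505 - -433}{-493} + \frac{377}{-20}}{4} = \frac{\left(-505 + 433\right) \left(- \frac{1}{493}\right) + 377 \left(- \frac{1}{20}\right)}{4} = \frac{\left(-72\right) \left(- \frac{1}{493}\right) - \frac{377}{20}}{4} = \frac{\frac{72}{493} - \frac{377}{20}}{4} = \frac{1}{4} \left(- \frac{184421}{9860}\right) = - \frac{184421}{39440} \approx -4.676$)
$Y{\left(N \right)} = \left(1491 + N\right) \left(- \frac{184421}{39440} + N\right)$ ($Y{\left(N \right)} = \left(N - \frac{184421}{39440}\right) \left(N + 1491\right) = \left(- \frac{184421}{39440} + N\right) \left(1491 + N\right) = \left(1491 + N\right) \left(- \frac{184421}{39440} + N\right)$)
$Y{\left(-672 \right)} - 4988853 = \left(- \frac{274971711}{39440} + \left(-672\right)^{2} + \frac{58620619}{39440} \left(-672\right)\right) - 4988853 = \left(- \frac{274971711}{39440} + 451584 - \frac{2462065998}{2465}\right) - 4988853 = - \frac{21857554719}{39440} - 4988853 = - \frac{218617917039}{39440}$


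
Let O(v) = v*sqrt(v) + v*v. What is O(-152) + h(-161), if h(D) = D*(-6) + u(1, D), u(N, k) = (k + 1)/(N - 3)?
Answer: 24150 - 304*I*sqrt(38) ≈ 24150.0 - 1874.0*I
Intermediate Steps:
u(N, k) = (1 + k)/(-3 + N)
O(v) = v**2 + v**(3/2) (O(v) = v**(3/2) + v**2 = v**2 + v**(3/2))
h(D) = -1/2 - 13*D/2 (h(D) = D*(-6) + (1 + D)/(-3 + 1) = -6*D + (1 + D)/(-2) = -6*D - (1 + D)/2 = -6*D + (-1/2 - D/2) = -1/2 - 13*D/2)
O(-152) + h(-161) = ((-152)**2 + (-152)**(3/2)) + (-1/2 - 13/2*(-161)) = (23104 - 304*I*sqrt(38)) + (-1/2 + 2093/2) = (23104 - 304*I*sqrt(38)) + 1046 = 24150 - 304*I*sqrt(38)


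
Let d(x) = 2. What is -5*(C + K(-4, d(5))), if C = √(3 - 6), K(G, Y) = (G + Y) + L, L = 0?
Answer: 10 - 5*I*√3 ≈ 10.0 - 8.6602*I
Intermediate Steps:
K(G, Y) = G + Y (K(G, Y) = (G + Y) + 0 = G + Y)
C = I*√3 (C = √(-3) = I*√3 ≈ 1.732*I)
-5*(C + K(-4, d(5))) = -5*(I*√3 + (-4 + 2)) = -5*(I*√3 - 2) = -5*(-2 + I*√3) = 10 - 5*I*√3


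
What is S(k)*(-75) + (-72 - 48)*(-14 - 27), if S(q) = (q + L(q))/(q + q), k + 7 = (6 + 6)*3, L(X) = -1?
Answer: 141630/29 ≈ 4883.8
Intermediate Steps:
k = 29 (k = -7 + (6 + 6)*3 = -7 + 12*3 = -7 + 36 = 29)
S(q) = (-1 + q)/(2*q) (S(q) = (q - 1)/(q + q) = (-1 + q)/((2*q)) = (-1 + q)*(1/(2*q)) = (-1 + q)/(2*q))
S(k)*(-75) + (-72 - 48)*(-14 - 27) = ((1/2)*(-1 + 29)/29)*(-75) + (-72 - 48)*(-14 - 27) = ((1/2)*(1/29)*28)*(-75) - 120*(-41) = (14/29)*(-75) + 4920 = -1050/29 + 4920 = 141630/29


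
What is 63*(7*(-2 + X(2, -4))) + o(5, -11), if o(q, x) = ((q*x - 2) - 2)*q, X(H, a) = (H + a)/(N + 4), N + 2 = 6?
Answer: -5149/4 ≈ -1287.3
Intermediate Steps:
N = 4 (N = -2 + 6 = 4)
X(H, a) = H/8 + a/8 (X(H, a) = (H + a)/(4 + 4) = (H + a)/8 = (H + a)*(⅛) = H/8 + a/8)
o(q, x) = q*(-4 + q*x) (o(q, x) = ((-2 + q*x) - 2)*q = (-4 + q*x)*q = q*(-4 + q*x))
63*(7*(-2 + X(2, -4))) + o(5, -11) = 63*(7*(-2 + ((⅛)*2 + (⅛)*(-4)))) + 5*(-4 + 5*(-11)) = 63*(7*(-2 + (¼ - ½))) + 5*(-4 - 55) = 63*(7*(-2 - ¼)) + 5*(-59) = 63*(7*(-9/4)) - 295 = 63*(-63/4) - 295 = -3969/4 - 295 = -5149/4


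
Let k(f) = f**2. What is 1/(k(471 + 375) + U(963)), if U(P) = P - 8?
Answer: 1/716671 ≈ 1.3953e-6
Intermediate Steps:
U(P) = -8 + P
1/(k(471 + 375) + U(963)) = 1/((471 + 375)**2 + (-8 + 963)) = 1/(846**2 + 955) = 1/(715716 + 955) = 1/716671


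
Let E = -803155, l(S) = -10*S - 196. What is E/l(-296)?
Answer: -803155/2764 ≈ -290.58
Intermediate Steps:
l(S) = -196 - 10*S
E/l(-296) = -803155/(-196 - 10*(-296)) = -803155/(-196 + 2960) = -803155/2764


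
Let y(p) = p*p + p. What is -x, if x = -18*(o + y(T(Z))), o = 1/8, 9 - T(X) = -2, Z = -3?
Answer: 9513/4 ≈ 2378.3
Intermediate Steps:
T(X) = 11 (T(X) = 9 - 1*(-2) = 9 + 2 = 11)
y(p) = p + p² (y(p) = p² + p = p + p²)
o = ⅛ ≈ 0.12500
x = -9513/4 (x = -18*(⅛ + 11*(1 + 11)) = -18*(⅛ + 11*12) = -18*(⅛ + 132) = -18*1057/8 = -9513/4 ≈ -2378.3)
-x = -1*(-9513/4) = 9513/4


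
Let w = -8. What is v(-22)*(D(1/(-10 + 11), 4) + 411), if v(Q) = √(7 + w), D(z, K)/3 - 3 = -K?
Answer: 408*I ≈ 408.0*I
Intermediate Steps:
D(z, K) = 9 - 3*K (D(z, K) = 9 + 3*(-K) = 9 - 3*K)
v(Q) = I (v(Q) = √(7 - 8) = √(-1) = I)
v(-22)*(D(1/(-10 + 11), 4) + 411) = I*((9 - 3*4) + 411) = I*((9 - 12) + 411) = I*(-3 + 411) = I*408 = 408*I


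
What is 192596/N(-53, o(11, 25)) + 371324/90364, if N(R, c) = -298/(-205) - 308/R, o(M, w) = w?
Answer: 23640124863147/891598997 ≈ 26514.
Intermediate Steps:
N(R, c) = 298/205 - 308/R (N(R, c) = -298*(-1/205) - 308/R = 298/205 - 308/R)
192596/N(-53, o(11, 25)) + 371324/90364 = 192596/(298/205 - 308/(-53)) + 371324/90364 = 192596/(298/205 - 308*(-1/53)) + 371324*(1/90364) = 192596/(298/205 + 308/53) + 92831/22591 = 192596/(78934/10865) + 92831/22591 = 192596*(10865/78934) + 92831/22591 = 1046277770/39467 + 92831/22591 = 23640124863147/891598997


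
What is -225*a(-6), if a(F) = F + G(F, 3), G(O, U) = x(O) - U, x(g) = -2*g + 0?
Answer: -675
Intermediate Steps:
x(g) = -2*g
G(O, U) = -U - 2*O (G(O, U) = -2*O - U = -U - 2*O)
a(F) = -3 - F (a(F) = F + (-1*3 - 2*F) = F + (-3 - 2*F) = -3 - F)
-225*a(-6) = -225*(-3 - 1*(-6)) = -225*(-3 + 6) = -225*3 = -675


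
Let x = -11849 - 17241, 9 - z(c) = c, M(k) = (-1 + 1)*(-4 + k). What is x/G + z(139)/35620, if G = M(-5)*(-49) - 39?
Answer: 7970621/10686 ≈ 745.89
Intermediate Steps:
M(k) = 0 (M(k) = 0*(-4 + k) = 0)
z(c) = 9 - c
x = -29090
G = -39 (G = 0*(-49) - 39 = 0 - 39 = -39)
x/G + z(139)/35620 = -29090/(-39) + (9 - 1*139)/35620 = -29090*(-1/39) + (9 - 139)*(1/35620) = 29090/39 - 130*1/35620 = 29090/39 - 1/274 = 7970621/10686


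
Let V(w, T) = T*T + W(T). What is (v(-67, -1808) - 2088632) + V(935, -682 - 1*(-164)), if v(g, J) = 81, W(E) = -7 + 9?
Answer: -1820225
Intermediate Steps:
W(E) = 2
V(w, T) = 2 + T² (V(w, T) = T*T + 2 = T² + 2 = 2 + T²)
(v(-67, -1808) - 2088632) + V(935, -682 - 1*(-164)) = (81 - 2088632) + (2 + (-682 - 1*(-164))²) = -2088551 + (2 + (-682 + 164)²) = -2088551 + (2 + (-518)²) = -2088551 + (2 + 268324) = -2088551 + 268326 = -1820225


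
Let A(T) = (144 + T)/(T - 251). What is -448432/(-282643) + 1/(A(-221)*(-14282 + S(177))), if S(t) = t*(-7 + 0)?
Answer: 535795299048/337791454231 ≈ 1.5862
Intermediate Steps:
S(t) = -7*t (S(t) = t*(-7) = -7*t)
A(T) = (144 + T)/(-251 + T)
-448432/(-282643) + 1/(A(-221)*(-14282 + S(177))) = -448432/(-282643) + 1/((((144 - 221)/(-251 - 221)))*(-14282 - 7*177)) = -448432*(-1/282643) + 1/(((-77/(-472)))*(-14282 - 1239)) = 448432/282643 + 1/(-1/472*(-77)*(-15521)) = 448432/282643 - 1/15521/(77/472) = 448432/282643 + (472/77)*(-1/15521) = 448432/282643 - 472/1195117 = 535795299048/337791454231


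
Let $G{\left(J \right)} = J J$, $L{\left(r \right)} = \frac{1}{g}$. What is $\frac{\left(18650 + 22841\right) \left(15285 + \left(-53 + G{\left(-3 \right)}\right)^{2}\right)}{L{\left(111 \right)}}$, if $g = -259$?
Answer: $-185059776349$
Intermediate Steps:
$L{\left(r \right)} = - \frac{1}{259}$ ($L{\left(r \right)} = \frac{1}{-259} = - \frac{1}{259}$)
$G{\left(J \right)} = J^{2}$
$\frac{\left(18650 + 22841\right) \left(15285 + \left(-53 + G{\left(-3 \right)}\right)^{2}\right)}{L{\left(111 \right)}} = \frac{\left(18650 + 22841\right) \left(15285 + \left(-53 + \left(-3\right)^{2}\right)^{2}\right)}{- \frac{1}{259}} = 41491 \left(15285 + \left(-53 + 9\right)^{2}\right) \left(-259\right) = 41491 \left(15285 + \left(-44\right)^{2}\right) \left(-259\right) = 41491 \left(15285 + 1936\right) \left(-259\right) = 41491 \cdot 17221 \left(-259\right) = 714516511 \left(-259\right) = -185059776349$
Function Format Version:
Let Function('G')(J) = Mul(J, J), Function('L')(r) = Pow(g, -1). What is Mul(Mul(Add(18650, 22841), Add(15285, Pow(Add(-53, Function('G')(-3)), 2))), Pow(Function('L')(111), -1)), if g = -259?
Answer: -185059776349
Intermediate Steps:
Function('L')(r) = Rational(-1, 259) (Function('L')(r) = Pow(-259, -1) = Rational(-1, 259))
Function('G')(J) = Pow(J, 2)
Mul(Mul(Add(18650, 22841), Add(15285, Pow(Add(-53, Function('G')(-3)), 2))), Pow(Function('L')(111), -1)) = Mul(Mul(Add(18650, 22841), Add(15285, Pow(Add(-53, Pow(-3, 2)), 2))), Pow(Rational(-1, 259), -1)) = Mul(Mul(41491, Add(15285, Pow(Add(-53, 9), 2))), -259) = Mul(Mul(41491, Add(15285, Pow(-44, 2))), -259) = Mul(Mul(41491, Add(15285, 1936)), -259) = Mul(Mul(41491, 17221), -259) = Mul(714516511, -259) = -185059776349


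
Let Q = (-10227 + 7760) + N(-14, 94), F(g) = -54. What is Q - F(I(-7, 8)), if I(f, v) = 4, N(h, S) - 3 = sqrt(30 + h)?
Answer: -2406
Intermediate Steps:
N(h, S) = 3 + sqrt(30 + h)
Q = -2460 (Q = (-10227 + 7760) + (3 + sqrt(30 - 14)) = -2467 + (3 + sqrt(16)) = -2467 + (3 + 4) = -2467 + 7 = -2460)
Q - F(I(-7, 8)) = -2460 - 1*(-54) = -2460 + 54 = -2406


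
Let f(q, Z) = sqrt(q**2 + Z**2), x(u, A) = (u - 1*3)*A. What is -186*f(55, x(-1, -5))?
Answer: -930*sqrt(137) ≈ -10885.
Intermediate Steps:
x(u, A) = A*(-3 + u) (x(u, A) = (u - 3)*A = (-3 + u)*A = A*(-3 + u))
f(q, Z) = sqrt(Z**2 + q**2)
-186*f(55, x(-1, -5)) = -186*sqrt((-5*(-3 - 1))**2 + 55**2) = -186*sqrt((-5*(-4))**2 + 3025) = -186*sqrt(20**2 + 3025) = -186*sqrt(400 + 3025) = -930*sqrt(137)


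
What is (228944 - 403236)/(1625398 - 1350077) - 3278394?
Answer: -902610888766/275321 ≈ -3.2784e+6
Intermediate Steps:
(228944 - 403236)/(1625398 - 1350077) - 3278394 = -174292/275321 - 3278394 = -902610888766/275321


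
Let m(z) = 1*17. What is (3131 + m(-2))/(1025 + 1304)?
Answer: 3148/2329 ≈ 1.3517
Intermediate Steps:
m(z) = 17
(3131 + m(-2))/(1025 + 1304) = (3131 + 17)/(1025 + 1304) = 3148/2329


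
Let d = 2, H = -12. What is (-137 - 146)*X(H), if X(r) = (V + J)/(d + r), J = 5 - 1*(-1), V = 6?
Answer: 1698/5 ≈ 339.60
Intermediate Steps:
J = 6 (J = 5 + 1 = 6)
X(r) = 12/(2 + r) (X(r) = (6 + 6)/(2 + r) = 12/(2 + r))
(-137 - 146)*X(H) = (-137 - 146)*(12/(2 - 12)) = -3396/(-10) = -3396*(-1)/10 = -283*(-6/5) = 1698/5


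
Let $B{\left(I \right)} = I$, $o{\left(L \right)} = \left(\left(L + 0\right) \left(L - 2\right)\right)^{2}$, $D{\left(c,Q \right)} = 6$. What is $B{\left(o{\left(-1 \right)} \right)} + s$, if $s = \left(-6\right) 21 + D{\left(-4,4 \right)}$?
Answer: $-111$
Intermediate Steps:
$o{\left(L \right)} = L^{2} \left(-2 + L\right)^{2}$ ($o{\left(L \right)} = \left(L \left(-2 + L\right)\right)^{2} = L^{2} \left(-2 + L\right)^{2}$)
$s = -120$ ($s = \left(-6\right) 21 + 6 = -126 + 6 = -120$)
$B{\left(o{\left(-1 \right)} \right)} + s = \left(-1\right)^{2} \left(-2 - 1\right)^{2} - 120 = 1 \left(-3\right)^{2} - 120 = 1 \cdot 9 - 120 = 9 - 120 = -111$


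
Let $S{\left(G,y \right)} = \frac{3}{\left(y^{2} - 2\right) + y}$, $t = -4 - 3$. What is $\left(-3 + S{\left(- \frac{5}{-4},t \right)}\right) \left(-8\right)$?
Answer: $\frac{117}{5} \approx 23.4$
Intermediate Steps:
$t = -7$ ($t = -4 - 3 = -7$)
$S{\left(G,y \right)} = \frac{3}{-2 + y + y^{2}}$ ($S{\left(G,y \right)} = \frac{3}{\left(-2 + y^{2}\right) + y} = \frac{3}{-2 + y + y^{2}}$)
$\left(-3 + S{\left(- \frac{5}{-4},t \right)}\right) \left(-8\right) = \left(-3 + \frac{3}{-2 - 7 + \left(-7\right)^{2}}\right) \left(-8\right) = \left(-3 + \frac{3}{-2 - 7 + 49}\right) \left(-8\right) = \left(-3 + \frac{3}{40}\right) \left(-8\right) = \left(- \frac{117}{40}\right) \left(-8\right) = \frac{117}{5}$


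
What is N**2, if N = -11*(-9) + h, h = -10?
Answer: 7921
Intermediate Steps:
N = 89 (N = -11*(-9) - 10 = 99 - 10 = 89)
N**2 = 89**2 = 7921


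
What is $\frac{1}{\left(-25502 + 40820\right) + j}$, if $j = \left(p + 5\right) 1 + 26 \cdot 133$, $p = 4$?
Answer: $\frac{1}{18785} \approx 5.3234 \cdot 10^{-5}$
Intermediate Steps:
$j = 3467$ ($j = \left(4 + 5\right) 1 + 26 \cdot 133 = 9 \cdot 1 + 3458 = 9 + 3458 = 3467$)
$\frac{1}{\left(-25502 + 40820\right) + j} = \frac{1}{\left(-25502 + 40820\right) + 3467} = \frac{1}{15318 + 3467} = \frac{1}{18785}$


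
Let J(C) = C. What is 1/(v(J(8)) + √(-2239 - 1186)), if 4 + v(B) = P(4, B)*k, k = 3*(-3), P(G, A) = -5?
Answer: 41/5106 - 5*I*√137/5106 ≈ 0.0080298 - 0.011462*I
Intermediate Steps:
k = -9
v(B) = 41 (v(B) = -4 - 5*(-9) = -4 + 45 = 41)
1/(v(J(8)) + √(-2239 - 1186)) = 1/(41 + √(-2239 - 1186)) = 1/(41 + √(-3425)) = 1/(41 + 5*I*√137)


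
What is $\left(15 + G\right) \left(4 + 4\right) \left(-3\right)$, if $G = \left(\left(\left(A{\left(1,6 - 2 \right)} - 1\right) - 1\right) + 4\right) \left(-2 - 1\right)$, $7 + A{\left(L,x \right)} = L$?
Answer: $-648$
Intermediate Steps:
$A{\left(L,x \right)} = -7 + L$
$G = 12$ ($G = \left(\left(\left(\left(-7 + 1\right) - 1\right) - 1\right) + 4\right) \left(-2 - 1\right) = \left(\left(\left(-6 - 1\right) - 1\right) + 4\right) \left(-3\right) = \left(\left(-7 - 1\right) + 4\right) \left(-3\right) = \left(-8 + 4\right) \left(-3\right) = \left(-4\right) \left(-3\right) = 12$)
$\left(15 + G\right) \left(4 + 4\right) \left(-3\right) = \left(15 + 12\right) \left(4 + 4\right) \left(-3\right) = 27 \cdot 8 \left(-3\right) = 27 \left(-24\right) = -648$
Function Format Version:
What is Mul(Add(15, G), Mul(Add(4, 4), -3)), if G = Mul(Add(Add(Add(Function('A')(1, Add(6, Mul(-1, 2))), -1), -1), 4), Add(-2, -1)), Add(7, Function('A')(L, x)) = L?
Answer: -648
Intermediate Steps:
Function('A')(L, x) = Add(-7, L)
G = 12 (G = Mul(Add(Add(Add(Add(-7, 1), -1), -1), 4), Add(-2, -1)) = Mul(Add(Add(Add(-6, -1), -1), 4), -3) = Mul(Add(Add(-7, -1), 4), -3) = Mul(Add(-8, 4), -3) = Mul(-4, -3) = 12)
Mul(Add(15, G), Mul(Add(4, 4), -3)) = Mul(Add(15, 12), Mul(Add(4, 4), -3)) = Mul(27, Mul(8, -3)) = Mul(27, -24) = -648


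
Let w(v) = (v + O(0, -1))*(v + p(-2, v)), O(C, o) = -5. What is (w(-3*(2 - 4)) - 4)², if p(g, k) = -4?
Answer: 4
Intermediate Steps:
w(v) = (-5 + v)*(-4 + v) (w(v) = (v - 5)*(v - 4) = (-5 + v)*(-4 + v))
(w(-3*(2 - 4)) - 4)² = ((20 + (-3*(2 - 4))² - (-27)*(2 - 4)) - 4)² = ((20 + (-3*(-2))² - (-27)*(-2)) - 4)² = ((20 + 6² - 9*6) - 4)² = ((20 + 36 - 54) - 4)² = (2 - 4)² = (-2)² = 4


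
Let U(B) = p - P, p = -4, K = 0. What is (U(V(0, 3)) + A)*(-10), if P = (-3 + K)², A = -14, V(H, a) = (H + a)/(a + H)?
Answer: 270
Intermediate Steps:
V(H, a) = 1 (V(H, a) = (H + a)/(H + a) = 1)
P = 9 (P = (-3 + 0)² = (-3)² = 9)
U(B) = -13 (U(B) = -4 - 1*9 = -4 - 9 = -13)
(U(V(0, 3)) + A)*(-10) = (-13 - 14)*(-10) = -27*(-10) = 270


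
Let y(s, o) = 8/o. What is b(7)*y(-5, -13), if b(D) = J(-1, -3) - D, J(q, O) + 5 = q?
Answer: 8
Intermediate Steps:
J(q, O) = -5 + q
b(D) = -6 - D (b(D) = (-5 - 1) - D = -6 - D)
b(7)*y(-5, -13) = (-6 - 1*7)*(8/(-13)) = (-6 - 7)*(8*(-1/13)) = -13*(-8/13) = 8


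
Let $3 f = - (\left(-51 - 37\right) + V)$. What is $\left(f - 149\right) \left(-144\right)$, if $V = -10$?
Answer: $16752$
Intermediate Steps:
$f = \frac{98}{3}$ ($f = \frac{\left(-1\right) \left(\left(-51 - 37\right) - 10\right)}{3} = \frac{\left(-1\right) \left(-88 - 10\right)}{3} = \frac{\left(-1\right) \left(-98\right)}{3} = \frac{1}{3} \cdot 98 = \frac{98}{3} \approx 32.667$)
$\left(f - 149\right) \left(-144\right) = \left(\frac{98}{3} - 149\right) \left(-144\right) = \left(- \frac{349}{3}\right) \left(-144\right) = 16752$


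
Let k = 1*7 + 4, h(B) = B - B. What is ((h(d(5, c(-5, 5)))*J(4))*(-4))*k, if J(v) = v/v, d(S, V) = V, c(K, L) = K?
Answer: 0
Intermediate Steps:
J(v) = 1
h(B) = 0
k = 11 (k = 7 + 4 = 11)
((h(d(5, c(-5, 5)))*J(4))*(-4))*k = ((0*1)*(-4))*11 = (0*(-4))*11 = 0*11 = 0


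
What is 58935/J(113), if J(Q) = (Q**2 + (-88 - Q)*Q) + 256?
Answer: -58935/9688 ≈ -6.0833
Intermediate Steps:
J(Q) = 256 + Q**2 + Q*(-88 - Q) (J(Q) = (Q**2 + Q*(-88 - Q)) + 256 = 256 + Q**2 + Q*(-88 - Q))
58935/J(113) = 58935/(256 - 88*113) = 58935/(256 - 9944) = 58935/(-9688) = 58935*(-1/9688) = -58935/9688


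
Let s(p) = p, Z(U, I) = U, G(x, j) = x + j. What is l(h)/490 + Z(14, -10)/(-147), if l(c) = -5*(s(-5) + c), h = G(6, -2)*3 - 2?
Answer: -43/294 ≈ -0.14626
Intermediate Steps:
G(x, j) = j + x
h = 10 (h = (-2 + 6)*3 - 2 = 4*3 - 2 = 12 - 2 = 10)
l(c) = 25 - 5*c (l(c) = -5*(-5 + c) = 25 - 5*c)
l(h)/490 + Z(14, -10)/(-147) = (25 - 5*10)/490 + 14/(-147) = (25 - 50)*(1/490) + 14*(-1/147) = -25*1/490 - 2/21 = -5/98 - 2/21 = -43/294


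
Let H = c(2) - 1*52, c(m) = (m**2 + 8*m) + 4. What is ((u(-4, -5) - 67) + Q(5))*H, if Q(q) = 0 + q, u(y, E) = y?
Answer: 1848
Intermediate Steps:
c(m) = 4 + m**2 + 8*m
H = -28 (H = (4 + 2**2 + 8*2) - 1*52 = (4 + 4 + 16) - 52 = 24 - 52 = -28)
Q(q) = q
((u(-4, -5) - 67) + Q(5))*H = ((-4 - 67) + 5)*(-28) = (-71 + 5)*(-28) = -66*(-28) = 1848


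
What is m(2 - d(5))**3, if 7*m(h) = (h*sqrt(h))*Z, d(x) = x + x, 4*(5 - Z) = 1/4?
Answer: 986078*I*sqrt(2)/343 ≈ 4065.7*I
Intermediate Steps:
Z = 79/16 (Z = 5 - 1/4/4 = 5 - 1/4*1/4 = 5 - 1/16 = 79/16 ≈ 4.9375)
d(x) = 2*x
m(h) = 79*h**(3/2)/112 (m(h) = ((h*sqrt(h))*(79/16))/7 = (h**(3/2)*(79/16))/7 = (79*h**(3/2)/16)/7 = 79*h**(3/2)/112)
m(2 - d(5))**3 = (79*(2 - 2*5)**(3/2)/112)**3 = (79*(2 - 1*10)**(3/2)/112)**3 = (79*(2 - 10)**(3/2)/112)**3 = (79*(-8)**(3/2)/112)**3 = (79*(-16*I*sqrt(2))/112)**3 = (-79*I*sqrt(2)/7)**3 = 986078*I*sqrt(2)/343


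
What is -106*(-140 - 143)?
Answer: 29998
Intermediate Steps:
-106*(-140 - 143) = -106*(-283) = 29998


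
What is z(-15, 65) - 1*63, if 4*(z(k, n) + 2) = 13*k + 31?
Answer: -106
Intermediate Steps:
z(k, n) = 23/4 + 13*k/4 (z(k, n) = -2 + (13*k + 31)/4 = -2 + (31 + 13*k)/4 = -2 + (31/4 + 13*k/4) = 23/4 + 13*k/4)
z(-15, 65) - 1*63 = (23/4 + (13/4)*(-15)) - 1*63 = (23/4 - 195/4) - 63 = -43 - 63 = -106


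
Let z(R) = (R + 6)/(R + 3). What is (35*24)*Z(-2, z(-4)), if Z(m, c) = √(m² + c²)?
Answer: 1680*√2 ≈ 2375.9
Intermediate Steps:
z(R) = (6 + R)/(3 + R)
Z(m, c) = √(c² + m²)
(35*24)*Z(-2, z(-4)) = (35*24)*√(((6 - 4)/(3 - 4))² + (-2)²) = 840*√((2/(-1))² + 4) = 840*√((-1*2)² + 4) = 840*√((-2)² + 4) = 840*√(4 + 4) = 840*√8 = 840*(2*√2) = 1680*√2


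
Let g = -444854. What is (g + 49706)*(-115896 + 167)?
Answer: 45730082892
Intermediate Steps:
(g + 49706)*(-115896 + 167) = (-444854 + 49706)*(-115896 + 167) = -395148*(-115729) = 45730082892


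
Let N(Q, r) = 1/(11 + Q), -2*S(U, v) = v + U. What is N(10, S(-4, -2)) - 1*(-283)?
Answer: 5944/21 ≈ 283.05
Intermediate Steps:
S(U, v) = -U/2 - v/2 (S(U, v) = -(v + U)/2 = -(U + v)/2 = -U/2 - v/2)
N(10, S(-4, -2)) - 1*(-283) = 1/(11 + 10) - 1*(-283) = 1/21 + 283 = 5944/21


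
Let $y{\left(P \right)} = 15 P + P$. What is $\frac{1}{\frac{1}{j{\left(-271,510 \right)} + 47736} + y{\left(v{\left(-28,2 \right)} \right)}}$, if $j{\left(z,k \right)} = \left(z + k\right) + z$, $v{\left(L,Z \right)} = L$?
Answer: $- \frac{47704}{21371391} \approx -0.0022321$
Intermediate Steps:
$j{\left(z,k \right)} = k + 2 z$ ($j{\left(z,k \right)} = \left(k + z\right) + z = k + 2 z$)
$y{\left(P \right)} = 16 P$
$\frac{1}{\frac{1}{j{\left(-271,510 \right)} + 47736} + y{\left(v{\left(-28,2 \right)} \right)}} = \frac{1}{\frac{1}{\left(510 + 2 \left(-271\right)\right) + 47736} + 16 \left(-28\right)} = \frac{1}{\frac{1}{\left(510 - 542\right) + 47736} - 448} = \frac{1}{\frac{1}{-32 + 47736} - 448} = \frac{1}{\frac{1}{47704} - 448} = \frac{1}{- \frac{21371391}{47704}} = - \frac{47704}{21371391}$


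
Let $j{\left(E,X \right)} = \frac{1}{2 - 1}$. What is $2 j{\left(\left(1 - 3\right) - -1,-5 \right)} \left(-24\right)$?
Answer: $-48$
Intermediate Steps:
$j{\left(E,X \right)} = 1$ ($j{\left(E,X \right)} = 1^{-1} = 1$)
$2 j{\left(\left(1 - 3\right) - -1,-5 \right)} \left(-24\right) = 2 \cdot 1 \left(-24\right) = 2 \left(-24\right) = -48$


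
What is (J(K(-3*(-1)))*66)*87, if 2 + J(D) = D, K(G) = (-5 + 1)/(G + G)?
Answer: -15312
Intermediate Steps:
K(G) = -2/G (K(G) = -4*1/(2*G) = -2/G)
J(D) = -2 + D
(J(K(-3*(-1)))*66)*87 = ((-2 - 2/((-3*(-1))))*66)*87 = ((-2 - 2/3)*66)*87 = ((-2 - 2*⅓)*66)*87 = ((-2 - ⅔)*66)*87 = -8/3*66*87 = -176*87 = -15312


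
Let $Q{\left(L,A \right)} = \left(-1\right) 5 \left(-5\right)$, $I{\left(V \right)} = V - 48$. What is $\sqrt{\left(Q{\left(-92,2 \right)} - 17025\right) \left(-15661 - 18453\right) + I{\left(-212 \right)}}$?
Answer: $2 \sqrt{144984435} \approx 24082.0$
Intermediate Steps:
$I{\left(V \right)} = -48 + V$
$Q{\left(L,A \right)} = 25$ ($Q{\left(L,A \right)} = \left(-5\right) \left(-5\right) = 25$)
$\sqrt{\left(Q{\left(-92,2 \right)} - 17025\right) \left(-15661 - 18453\right) + I{\left(-212 \right)}} = \sqrt{\left(25 - 17025\right) \left(-15661 - 18453\right) - 260} = \sqrt{\left(-17000\right) \left(-34114\right) - 260} = \sqrt{579938000 - 260} = \sqrt{579937740} = 2 \sqrt{144984435}$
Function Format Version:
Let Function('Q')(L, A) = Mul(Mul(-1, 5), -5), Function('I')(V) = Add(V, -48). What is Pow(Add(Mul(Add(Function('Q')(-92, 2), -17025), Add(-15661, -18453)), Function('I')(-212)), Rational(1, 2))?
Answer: Mul(2, Pow(144984435, Rational(1, 2))) ≈ 24082.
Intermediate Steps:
Function('I')(V) = Add(-48, V)
Function('Q')(L, A) = 25 (Function('Q')(L, A) = Mul(-5, -5) = 25)
Pow(Add(Mul(Add(Function('Q')(-92, 2), -17025), Add(-15661, -18453)), Function('I')(-212)), Rational(1, 2)) = Pow(Add(Mul(Add(25, -17025), Add(-15661, -18453)), Add(-48, -212)), Rational(1, 2)) = Pow(Add(Mul(-17000, -34114), -260), Rational(1, 2)) = Pow(Add(579938000, -260), Rational(1, 2)) = Pow(579937740, Rational(1, 2)) = Mul(2, Pow(144984435, Rational(1, 2)))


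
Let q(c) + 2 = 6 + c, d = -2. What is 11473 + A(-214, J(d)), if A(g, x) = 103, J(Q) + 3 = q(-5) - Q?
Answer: 11576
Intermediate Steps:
q(c) = 4 + c (q(c) = -2 + (6 + c) = 4 + c)
J(Q) = -4 - Q (J(Q) = -3 + ((4 - 5) - Q) = -3 + (-1 - Q) = -4 - Q)
11473 + A(-214, J(d)) = 11473 + 103 = 11576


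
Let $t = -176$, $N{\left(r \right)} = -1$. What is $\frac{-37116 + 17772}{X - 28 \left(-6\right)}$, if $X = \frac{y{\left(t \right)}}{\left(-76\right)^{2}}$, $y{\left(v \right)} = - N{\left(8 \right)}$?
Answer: $- \frac{111730944}{970369} \approx -115.14$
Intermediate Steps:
$y{\left(v \right)} = 1$ ($y{\left(v \right)} = \left(-1\right) \left(-1\right) = 1$)
$X = \frac{1}{5776}$ ($X = 1 \frac{1}{\left(-76\right)^{2}} = 1 \cdot \frac{1}{5776} = \frac{1}{5776} \approx 0.00017313$)
$\frac{-37116 + 17772}{X - 28 \left(-6\right)} = \frac{-37116 + 17772}{\frac{1}{5776} - 28 \left(-6\right)} = - \frac{19344}{\frac{1}{5776} - -168} = - \frac{19344}{\frac{1}{5776} + 168} = - \frac{19344}{\frac{970369}{5776}} = \left(-19344\right) \frac{5776}{970369} = - \frac{111730944}{970369}$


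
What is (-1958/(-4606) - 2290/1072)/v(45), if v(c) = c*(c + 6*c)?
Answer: -2112191/17497733400 ≈ -0.00012071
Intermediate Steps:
v(c) = 7*c² (v(c) = c*(7*c) = 7*c²)
(-1958/(-4606) - 2290/1072)/v(45) = (-1958/(-4606) - 2290/1072)/((7*45²)) = (-1958*(-1/4606) - 2290*1/1072)/((7*2025)) = (979/2303 - 1145/536)/14175 = -2112191/1234408*1/14175 = -2112191/17497733400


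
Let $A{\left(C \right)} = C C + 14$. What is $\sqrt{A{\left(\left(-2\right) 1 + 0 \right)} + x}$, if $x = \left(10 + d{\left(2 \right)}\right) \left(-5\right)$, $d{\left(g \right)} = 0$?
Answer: $4 i \sqrt{2} \approx 5.6569 i$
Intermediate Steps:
$A{\left(C \right)} = 14 + C^{2}$ ($A{\left(C \right)} = C^{2} + 14 = 14 + C^{2}$)
$x = -50$ ($x = \left(10 + 0\right) \left(-5\right) = 10 \left(-5\right) = -50$)
$\sqrt{A{\left(\left(-2\right) 1 + 0 \right)} + x} = \sqrt{\left(14 + \left(\left(-2\right) 1 + 0\right)^{2}\right) - 50} = \sqrt{\left(14 + \left(-2 + 0\right)^{2}\right) - 50} = \sqrt{\left(14 + \left(-2\right)^{2}\right) - 50} = \sqrt{\left(14 + 4\right) - 50} = \sqrt{18 - 50} = \sqrt{-32} = 4 i \sqrt{2}$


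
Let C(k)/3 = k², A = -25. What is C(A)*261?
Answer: 489375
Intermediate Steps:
C(k) = 3*k²
C(A)*261 = (3*(-25)²)*261 = (3*625)*261 = 1875*261 = 489375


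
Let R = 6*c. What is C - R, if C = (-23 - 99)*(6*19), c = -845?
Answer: -8838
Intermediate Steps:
C = -13908 (C = -122*114 = -13908)
R = -5070 (R = 6*(-845) = -5070)
C - R = -13908 - 1*(-5070) = -13908 + 5070 = -8838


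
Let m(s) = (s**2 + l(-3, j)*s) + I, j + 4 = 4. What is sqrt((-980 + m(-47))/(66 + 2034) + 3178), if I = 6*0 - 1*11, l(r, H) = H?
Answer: sqrt(317858)/10 ≈ 56.379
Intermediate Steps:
j = 0 (j = -4 + 4 = 0)
I = -11 (I = 0 - 11 = -11)
m(s) = -11 + s**2 (m(s) = (s**2 + 0*s) - 11 = (s**2 + 0) - 11 = s**2 - 11 = -11 + s**2)
sqrt((-980 + m(-47))/(66 + 2034) + 3178) = sqrt((-980 + (-11 + (-47)**2))/(66 + 2034) + 3178) = sqrt((-980 + (-11 + 2209))/2100 + 3178) = sqrt((-980 + 2198)*(1/2100) + 3178) = sqrt(1218*(1/2100) + 3178) = sqrt(29/50 + 3178) = sqrt(158929/50) = sqrt(317858)/10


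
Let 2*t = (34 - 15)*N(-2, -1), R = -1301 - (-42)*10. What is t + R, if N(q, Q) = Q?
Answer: -1781/2 ≈ -890.50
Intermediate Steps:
R = -881 (R = -1301 - 1*(-420) = -1301 + 420 = -881)
t = -19/2 (t = ((34 - 15)*(-1))/2 = (19*(-1))/2 = (½)*(-19) = -19/2 ≈ -9.5000)
t + R = -19/2 - 881 = -1781/2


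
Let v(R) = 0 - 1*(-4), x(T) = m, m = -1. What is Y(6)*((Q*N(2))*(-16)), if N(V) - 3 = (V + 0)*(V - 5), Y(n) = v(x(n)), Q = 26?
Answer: 4992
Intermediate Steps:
x(T) = -1
v(R) = 4 (v(R) = 0 + 4 = 4)
Y(n) = 4
N(V) = 3 + V*(-5 + V) (N(V) = 3 + (V + 0)*(V - 5) = 3 + V*(-5 + V))
Y(6)*((Q*N(2))*(-16)) = 4*((26*(3 + 2**2 - 5*2))*(-16)) = 4*((26*(3 + 4 - 10))*(-16)) = 4*((26*(-3))*(-16)) = 4*(-78*(-16)) = 4*1248 = 4992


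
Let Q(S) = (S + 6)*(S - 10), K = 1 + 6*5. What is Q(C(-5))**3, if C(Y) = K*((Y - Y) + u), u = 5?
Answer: 12722768788625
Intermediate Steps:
K = 31 (K = 1 + 30 = 31)
C(Y) = 155 (C(Y) = 31*((Y - Y) + 5) = 31*(0 + 5) = 31*5 = 155)
Q(S) = (-10 + S)*(6 + S) (Q(S) = (6 + S)*(-10 + S) = (-10 + S)*(6 + S))
Q(C(-5))**3 = (-60 + 155**2 - 4*155)**3 = (-60 + 24025 - 620)**3 = 23345**3 = 12722768788625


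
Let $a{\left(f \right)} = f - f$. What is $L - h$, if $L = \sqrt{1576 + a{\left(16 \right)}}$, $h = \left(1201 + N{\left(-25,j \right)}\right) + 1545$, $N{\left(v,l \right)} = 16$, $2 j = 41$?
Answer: $-2762 + 2 \sqrt{394} \approx -2722.3$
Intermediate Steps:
$a{\left(f \right)} = 0$
$j = \frac{41}{2}$ ($j = \frac{1}{2} \cdot 41 = \frac{41}{2} \approx 20.5$)
$h = 2762$ ($h = \left(1201 + 16\right) + 1545 = 1217 + 1545 = 2762$)
$L = 2 \sqrt{394}$ ($L = \sqrt{1576 + 0} = \sqrt{1576} = 2 \sqrt{394} \approx 39.699$)
$L - h = 2 \sqrt{394} - 2762 = -2762 + 2 \sqrt{394}$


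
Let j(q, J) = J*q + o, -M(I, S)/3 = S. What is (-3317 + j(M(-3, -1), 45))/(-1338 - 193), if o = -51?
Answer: 3233/1531 ≈ 2.1117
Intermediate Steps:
M(I, S) = -3*S
j(q, J) = -51 + J*q (j(q, J) = J*q - 51 = -51 + J*q)
(-3317 + j(M(-3, -1), 45))/(-1338 - 193) = (-3317 + (-51 + 45*(-3*(-1))))/(-1338 - 193) = (-3317 + (-51 + 45*3))/(-1531) = (-3317 + (-51 + 135))*(-1/1531) = (-3317 + 84)*(-1/1531) = -3233*(-1/1531) = 3233/1531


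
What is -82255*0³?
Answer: 0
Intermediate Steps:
-82255*0³ = -82255*0 = 0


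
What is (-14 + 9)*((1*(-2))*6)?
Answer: 60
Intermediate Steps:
(-14 + 9)*((1*(-2))*6) = -(-10)*6 = -5*(-12) = 60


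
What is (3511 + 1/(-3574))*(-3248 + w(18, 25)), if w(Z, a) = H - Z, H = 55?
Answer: -40292633043/3574 ≈ -1.1274e+7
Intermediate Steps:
w(Z, a) = 55 - Z
(3511 + 1/(-3574))*(-3248 + w(18, 25)) = (3511 + 1/(-3574))*(-3248 + (55 - 1*18)) = (3511 - 1/3574)*(-3248 + (55 - 18)) = 12548313*(-3248 + 37)/3574 = (12548313/3574)*(-3211) = -40292633043/3574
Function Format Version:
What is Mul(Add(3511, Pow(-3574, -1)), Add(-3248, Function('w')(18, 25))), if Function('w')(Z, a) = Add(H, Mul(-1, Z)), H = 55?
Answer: Rational(-40292633043, 3574) ≈ -1.1274e+7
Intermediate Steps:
Function('w')(Z, a) = Add(55, Mul(-1, Z))
Mul(Add(3511, Pow(-3574, -1)), Add(-3248, Function('w')(18, 25))) = Mul(Add(3511, Pow(-3574, -1)), Add(-3248, Add(55, Mul(-1, 18)))) = Mul(Add(3511, Rational(-1, 3574)), Add(-3248, Add(55, -18))) = Mul(Rational(12548313, 3574), Add(-3248, 37)) = Mul(Rational(12548313, 3574), -3211) = Rational(-40292633043, 3574)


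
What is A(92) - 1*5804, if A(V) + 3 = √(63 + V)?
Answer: -5807 + √155 ≈ -5794.5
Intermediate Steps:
A(V) = -3 + √(63 + V)
A(92) - 1*5804 = (-3 + √(63 + 92)) - 1*5804 = (-3 + √155) - 5804 = -5807 + √155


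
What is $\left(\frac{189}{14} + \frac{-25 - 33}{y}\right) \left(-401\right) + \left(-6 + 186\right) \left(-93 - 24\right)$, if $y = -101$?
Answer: $- \frac{5394163}{202} \approx -26704.0$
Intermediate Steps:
$\left(\frac{189}{14} + \frac{-25 - 33}{y}\right) \left(-401\right) + \left(-6 + 186\right) \left(-93 - 24\right) = \left(\frac{189}{14} + \frac{-25 - 33}{-101}\right) \left(-401\right) + \left(-6 + 186\right) \left(-93 - 24\right) = \left(189 \cdot \frac{1}{14} + \left(-25 - 33\right) \left(- \frac{1}{101}\right)\right) \left(-401\right) + 180 \left(-117\right) = \left(\frac{27}{2} - - \frac{58}{101}\right) \left(-401\right) - 21060 = \left(\frac{27}{2} + \frac{58}{101}\right) \left(-401\right) - 21060 = \frac{2843}{202} \left(-401\right) - 21060 = - \frac{1140043}{202} - 21060 = - \frac{5394163}{202}$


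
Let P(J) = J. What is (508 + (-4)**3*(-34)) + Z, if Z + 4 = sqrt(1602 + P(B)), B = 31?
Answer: 2680 + sqrt(1633) ≈ 2720.4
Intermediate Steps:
Z = -4 + sqrt(1633) (Z = -4 + sqrt(1602 + 31) = -4 + sqrt(1633) ≈ 36.410)
(508 + (-4)**3*(-34)) + Z = (508 + (-4)**3*(-34)) + (-4 + sqrt(1633)) = (508 - 64*(-34)) + (-4 + sqrt(1633)) = (508 + 2176) + (-4 + sqrt(1633)) = 2684 + (-4 + sqrt(1633)) = 2680 + sqrt(1633)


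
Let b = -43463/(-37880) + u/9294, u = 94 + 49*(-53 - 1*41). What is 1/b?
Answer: 58676120/38838427 ≈ 1.5108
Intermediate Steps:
u = -4512 (u = 94 + 49*(-53 - 41) = 94 + 49*(-94) = 94 - 4606 = -4512)
b = 38838427/58676120 (b = -43463/(-37880) - 4512/9294 = -43463*(-1/37880) - 4512*1/9294 = 43463/37880 - 752/1549 = 38838427/58676120 ≈ 0.66191)
1/b = 1/(38838427/58676120) = 58676120/38838427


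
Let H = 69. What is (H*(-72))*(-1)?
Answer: 4968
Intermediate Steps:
(H*(-72))*(-1) = (69*(-72))*(-1) = -4968*(-1) = 4968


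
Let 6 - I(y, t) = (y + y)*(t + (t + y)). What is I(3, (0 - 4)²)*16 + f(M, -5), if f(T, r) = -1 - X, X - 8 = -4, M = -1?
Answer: -3269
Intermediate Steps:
X = 4 (X = 8 - 4 = 4)
I(y, t) = 6 - 2*y*(y + 2*t) (I(y, t) = 6 - (y + y)*(t + (t + y)) = 6 - 2*y*(y + 2*t))
f(T, r) = -5 (f(T, r) = -1 - 1*4 = -1 - 4 = -5)
I(3, (0 - 4)²)*16 + f(M, -5) = (6 - 2*3² - 4*(0 - 4)²*3)*16 - 5 = (6 - 2*9 - 4*(-4)²*3)*16 - 5 = (6 - 18 - 4*16*3)*16 - 5 = (6 - 18 - 192)*16 - 5 = -204*16 - 5 = -3264 - 5 = -3269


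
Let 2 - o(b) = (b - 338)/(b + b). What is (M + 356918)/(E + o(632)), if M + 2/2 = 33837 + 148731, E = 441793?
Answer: 340954520/279214293 ≈ 1.2211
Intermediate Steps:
M = 182567 (M = -1 + (33837 + 148731) = -1 + 182568 = 182567)
o(b) = 2 - (-338 + b)/(2*b) (o(b) = 2 - (b - 338)/(b + b) = 2 - (-338 + b)/(2*b))
(M + 356918)/(E + o(632)) = (182567 + 356918)/(441793 + (3/2 + 169/632)) = 539485/(441793 + (3/2 + 169*(1/632))) = 539485/(441793 + (3/2 + 169/632)) = 539485/(441793 + 1117/632) = 539485/(279214293/632) = 539485*(632/279214293) = 340954520/279214293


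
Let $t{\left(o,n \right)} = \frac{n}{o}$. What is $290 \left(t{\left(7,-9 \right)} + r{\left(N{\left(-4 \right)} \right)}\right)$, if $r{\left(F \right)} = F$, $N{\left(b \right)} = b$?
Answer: $- \frac{10730}{7} \approx -1532.9$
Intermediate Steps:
$290 \left(t{\left(7,-9 \right)} + r{\left(N{\left(-4 \right)} \right)}\right) = 290 \left(- \frac{9}{7} - 4\right) = 290 \left(- \frac{37}{7}\right) = - \frac{10730}{7}$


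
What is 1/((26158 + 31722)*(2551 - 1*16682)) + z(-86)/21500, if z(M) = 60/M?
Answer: -245379929/7561506578600 ≈ -3.2451e-5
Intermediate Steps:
1/((26158 + 31722)*(2551 - 1*16682)) + z(-86)/21500 = 1/((26158 + 31722)*(2551 - 1*16682)) + (60/(-86))/21500 = 1/(57880*(2551 - 16682)) + (60*(-1/86))*(1/21500) = (1/57880)/(-14131) - 30/43*1/21500 = (1/57880)*(-1/14131) - 3/92450 = -1/817902280 - 3/92450 = -245379929/7561506578600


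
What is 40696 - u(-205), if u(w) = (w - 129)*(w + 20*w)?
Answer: -1397174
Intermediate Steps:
u(w) = 21*w*(-129 + w) (u(w) = (-129 + w)*(21*w) = 21*w*(-129 + w))
40696 - u(-205) = 40696 - 21*(-205)*(-129 - 205) = 40696 - 21*(-205)*(-334) = 40696 - 1*1437870 = 40696 - 1437870 = -1397174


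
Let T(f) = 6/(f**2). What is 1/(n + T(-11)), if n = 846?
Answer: 121/102372 ≈ 0.0011820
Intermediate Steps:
T(f) = 6/f**2
1/(n + T(-11)) = 1/(846 + 6/(-11)**2) = 1/(846 + 6*(1/121)) = 1/(846 + 6/121) = 1/(102372/121) = 121/102372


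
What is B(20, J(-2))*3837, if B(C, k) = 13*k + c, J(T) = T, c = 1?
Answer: -95925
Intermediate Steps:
B(C, k) = 1 + 13*k (B(C, k) = 13*k + 1 = 1 + 13*k)
B(20, J(-2))*3837 = (1 + 13*(-2))*3837 = (1 - 26)*3837 = -25*3837 = -95925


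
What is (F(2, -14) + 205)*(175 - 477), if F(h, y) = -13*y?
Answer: -116874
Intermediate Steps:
(F(2, -14) + 205)*(175 - 477) = (-13*(-14) + 205)*(175 - 477) = (182 + 205)*(-302) = 387*(-302) = -116874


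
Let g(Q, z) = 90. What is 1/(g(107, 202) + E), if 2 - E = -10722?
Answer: 1/10814 ≈ 9.2473e-5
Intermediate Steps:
E = 10724 (E = 2 - 1*(-10722) = 2 + 10722 = 10724)
1/(g(107, 202) + E) = 1/(90 + 10724) = 1/10814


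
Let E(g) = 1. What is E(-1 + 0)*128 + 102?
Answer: 230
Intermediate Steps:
E(-1 + 0)*128 + 102 = 1*128 + 102 = 128 + 102 = 230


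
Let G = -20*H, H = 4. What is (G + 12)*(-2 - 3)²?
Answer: -1700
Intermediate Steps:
G = -80 (G = -20*4 = -80)
(G + 12)*(-2 - 3)² = (-80 + 12)*(-2 - 3)² = -68*(-5)² = -68*25 = -1700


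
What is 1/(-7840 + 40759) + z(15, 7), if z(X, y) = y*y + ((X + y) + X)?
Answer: 2831035/32919 ≈ 86.000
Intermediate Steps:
z(X, y) = y + y² + 2*X (z(X, y) = y² + (y + 2*X) = y + y² + 2*X)
1/(-7840 + 40759) + z(15, 7) = 1/(-7840 + 40759) + (7 + 7² + 2*15) = 1/32919 + (7 + 49 + 30) = 1/32919 + 86 = 2831035/32919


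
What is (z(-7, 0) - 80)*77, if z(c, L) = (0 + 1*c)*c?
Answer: -2387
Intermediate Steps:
z(c, L) = c² (z(c, L) = (0 + c)*c = c*c = c²)
(z(-7, 0) - 80)*77 = ((-7)² - 80)*77 = (49 - 80)*77 = -31*77 = -2387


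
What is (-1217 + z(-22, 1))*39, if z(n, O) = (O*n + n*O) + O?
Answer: -49140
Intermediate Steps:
z(n, O) = O + 2*O*n (z(n, O) = (O*n + O*n) + O = 2*O*n + O = O + 2*O*n)
(-1217 + z(-22, 1))*39 = (-1217 + 1*(1 + 2*(-22)))*39 = (-1217 + 1*(1 - 44))*39 = (-1217 + 1*(-43))*39 = (-1217 - 43)*39 = -1260*39 = -49140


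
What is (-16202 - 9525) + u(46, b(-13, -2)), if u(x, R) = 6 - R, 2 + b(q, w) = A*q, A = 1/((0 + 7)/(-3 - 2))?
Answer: -180098/7 ≈ -25728.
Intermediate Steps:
A = -5/7 (A = 1/(7/(-5)) = 1/(7*(-⅕)) = 1/(-7/5) = -5/7 ≈ -0.71429)
b(q, w) = -2 - 5*q/7
(-16202 - 9525) + u(46, b(-13, -2)) = (-16202 - 9525) + (6 - (-2 - 5/7*(-13))) = -25727 + (6 - (-2 + 65/7)) = -25727 + (6 - 1*51/7) = -25727 + (6 - 51/7) = -25727 - 9/7 = -180098/7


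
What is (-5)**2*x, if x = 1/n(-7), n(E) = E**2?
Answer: 25/49 ≈ 0.51020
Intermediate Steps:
x = 1/49 (x = 1/((-7)**2) = 1/49 ≈ 0.020408)
(-5)**2*x = (-5)**2*(1/49) = 25*(1/49) = 25/49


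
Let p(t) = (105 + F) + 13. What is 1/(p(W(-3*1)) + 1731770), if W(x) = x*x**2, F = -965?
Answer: 1/1730923 ≈ 5.7773e-7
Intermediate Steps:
W(x) = x**3
p(t) = -847 (p(t) = (105 - 965) + 13 = -860 + 13 = -847)
1/(p(W(-3*1)) + 1731770) = 1/(-847 + 1731770) = 1/1730923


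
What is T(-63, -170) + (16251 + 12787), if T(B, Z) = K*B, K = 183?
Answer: 17509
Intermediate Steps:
T(B, Z) = 183*B
T(-63, -170) + (16251 + 12787) = 183*(-63) + (16251 + 12787) = -11529 + 29038 = 17509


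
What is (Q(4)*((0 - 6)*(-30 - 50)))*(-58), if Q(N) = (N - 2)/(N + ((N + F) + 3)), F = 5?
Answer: -3480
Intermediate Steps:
Q(N) = (-2 + N)/(8 + 2*N) (Q(N) = (N - 2)/(N + ((N + 5) + 3)) = (-2 + N)/(N + ((5 + N) + 3)) = (-2 + N)/(N + (8 + N)) = (-2 + N)/(8 + 2*N))
(Q(4)*((0 - 6)*(-30 - 50)))*(-58) = (((-2 + 4)/(2*(4 + 4)))*((0 - 6)*(-30 - 50)))*(-58) = (((1/2)*2/8)*(-6*(-80)))*(-58) = (((1/2)*(1/8)*2)*480)*(-58) = ((1/8)*480)*(-58) = 60*(-58) = -3480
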